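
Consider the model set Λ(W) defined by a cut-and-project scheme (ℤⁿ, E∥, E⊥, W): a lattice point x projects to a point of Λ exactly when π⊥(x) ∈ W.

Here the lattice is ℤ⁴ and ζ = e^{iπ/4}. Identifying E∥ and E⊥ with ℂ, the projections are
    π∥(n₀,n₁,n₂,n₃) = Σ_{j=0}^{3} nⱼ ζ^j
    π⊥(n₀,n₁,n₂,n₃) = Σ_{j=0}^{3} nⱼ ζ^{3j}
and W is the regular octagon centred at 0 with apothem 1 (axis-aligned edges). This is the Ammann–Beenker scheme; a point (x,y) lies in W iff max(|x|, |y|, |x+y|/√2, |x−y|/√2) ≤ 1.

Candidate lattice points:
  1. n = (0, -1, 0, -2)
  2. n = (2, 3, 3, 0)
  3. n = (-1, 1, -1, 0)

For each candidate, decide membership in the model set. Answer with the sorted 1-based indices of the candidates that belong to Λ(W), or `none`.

π⊥(n) = n₀ + n₁ζ³ + n₂ζ⁶ + n₃ζ⁹ where ζ = e^{iπ/4}.
#1 (0, -1, 0, -2): internal (-0.7071, -2.1213); octagon support 2.1213 vs apothem 1 → ∉ W
#2 (2, 3, 3, 0): internal (-0.1213, -0.8787); octagon support 0.8787 vs apothem 1 → ∈ W
#3 (-1, 1, -1, 0): internal (-1.7071, 1.7071); octagon support 2.4142 vs apothem 1 → ∉ W

2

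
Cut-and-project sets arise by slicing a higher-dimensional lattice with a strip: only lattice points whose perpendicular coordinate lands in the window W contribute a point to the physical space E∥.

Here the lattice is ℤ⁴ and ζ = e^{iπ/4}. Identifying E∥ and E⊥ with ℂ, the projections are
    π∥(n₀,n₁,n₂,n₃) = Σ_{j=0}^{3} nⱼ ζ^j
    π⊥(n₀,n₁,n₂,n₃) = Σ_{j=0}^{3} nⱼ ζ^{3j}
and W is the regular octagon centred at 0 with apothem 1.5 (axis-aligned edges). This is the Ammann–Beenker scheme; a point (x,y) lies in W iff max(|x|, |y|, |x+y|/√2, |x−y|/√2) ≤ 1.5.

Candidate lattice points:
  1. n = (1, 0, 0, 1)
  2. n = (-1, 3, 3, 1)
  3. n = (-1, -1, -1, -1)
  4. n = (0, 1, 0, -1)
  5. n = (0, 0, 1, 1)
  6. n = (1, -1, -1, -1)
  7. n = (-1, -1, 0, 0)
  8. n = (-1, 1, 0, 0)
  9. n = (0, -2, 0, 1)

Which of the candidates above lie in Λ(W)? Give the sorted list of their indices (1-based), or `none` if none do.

3, 4, 5, 6, 7

Internal map: ζ^{3j} for j=0..3 gives (1,0), (−√2/2,√2/2), (0,−1), (√2/2,√2/2).
#1 (1, 0, 0, 1): internal (1.7071, 0.7071); octagon support 1.7071 vs apothem 1.5 → ∉ W
#2 (-1, 3, 3, 1): internal (-2.4142, -0.1716); octagon support 2.4142 vs apothem 1.5 → ∉ W
#3 (-1, -1, -1, -1): internal (-1.0000, -0.4142); octagon support 1.0000 vs apothem 1.5 → ∈ W
#4 (0, 1, 0, -1): internal (-1.4142, 0.0000); octagon support 1.4142 vs apothem 1.5 → ∈ W
#5 (0, 0, 1, 1): internal (0.7071, -0.2929); octagon support 0.7071 vs apothem 1.5 → ∈ W
#6 (1, -1, -1, -1): internal (1.0000, -0.4142); octagon support 1.0000 vs apothem 1.5 → ∈ W
#7 (-1, -1, 0, 0): internal (-0.2929, -0.7071); octagon support 0.7071 vs apothem 1.5 → ∈ W
#8 (-1, 1, 0, 0): internal (-1.7071, 0.7071); octagon support 1.7071 vs apothem 1.5 → ∉ W
#9 (0, -2, 0, 1): internal (2.1213, -0.7071); octagon support 2.1213 vs apothem 1.5 → ∉ W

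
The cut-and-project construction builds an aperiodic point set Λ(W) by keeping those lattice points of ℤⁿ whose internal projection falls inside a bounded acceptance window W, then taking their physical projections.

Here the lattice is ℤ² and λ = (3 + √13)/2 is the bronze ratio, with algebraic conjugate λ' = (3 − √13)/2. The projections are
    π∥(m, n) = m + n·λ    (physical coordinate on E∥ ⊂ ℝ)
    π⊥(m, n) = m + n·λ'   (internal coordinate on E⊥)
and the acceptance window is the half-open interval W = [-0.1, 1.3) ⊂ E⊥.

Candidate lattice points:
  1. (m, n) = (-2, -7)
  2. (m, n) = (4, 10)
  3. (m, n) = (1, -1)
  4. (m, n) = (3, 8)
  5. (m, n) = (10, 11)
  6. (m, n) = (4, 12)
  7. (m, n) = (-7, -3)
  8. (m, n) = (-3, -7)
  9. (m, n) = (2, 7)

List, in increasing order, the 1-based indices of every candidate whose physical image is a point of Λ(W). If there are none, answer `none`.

λ' = (3−√13)/2 ≈ -0.3028.
[1] lift (-2,-7): star map gives 0.1194; window check -0.1 ≤ 0.1194 < 1.3 is true → IN Λ
[2] lift (4,10): star map gives 0.9722; window check -0.1 ≤ 0.9722 < 1.3 is true → IN Λ
[3] lift (1,-1): star map gives 1.3028; window check -0.1 ≤ 1.3028 < 1.3 is false → out
[4] lift (3,8): star map gives 0.5778; window check -0.1 ≤ 0.5778 < 1.3 is true → IN Λ
[5] lift (10,11): star map gives 6.6695; window check -0.1 ≤ 6.6695 < 1.3 is false → out
[6] lift (4,12): star map gives 0.3667; window check -0.1 ≤ 0.3667 < 1.3 is true → IN Λ
[7] lift (-7,-3): star map gives -6.0917; window check -0.1 ≤ -6.0917 < 1.3 is false → out
[8] lift (-3,-7): star map gives -0.8806; window check -0.1 ≤ -0.8806 < 1.3 is false → out
[9] lift (2,7): star map gives -0.1194; window check -0.1 ≤ -0.1194 < 1.3 is false → out

1, 2, 4, 6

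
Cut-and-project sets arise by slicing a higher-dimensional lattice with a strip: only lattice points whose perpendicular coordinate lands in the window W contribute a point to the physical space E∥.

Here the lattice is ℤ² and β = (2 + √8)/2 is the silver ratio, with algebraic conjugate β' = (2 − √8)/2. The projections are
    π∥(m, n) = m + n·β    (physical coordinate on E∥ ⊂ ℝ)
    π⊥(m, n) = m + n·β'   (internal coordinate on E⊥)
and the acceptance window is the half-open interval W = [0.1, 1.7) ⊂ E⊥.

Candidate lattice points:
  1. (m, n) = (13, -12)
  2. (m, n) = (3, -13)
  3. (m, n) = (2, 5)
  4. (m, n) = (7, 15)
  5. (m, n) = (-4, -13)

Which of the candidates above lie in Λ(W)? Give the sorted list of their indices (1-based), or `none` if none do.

β' = (2−√8)/2 ≈ -0.41421.
[1] lift (13,-12): star map gives 17.97056; window check 0.1 ≤ 17.97056 < 1.7 is false → out
[2] lift (3,-13): star map gives 8.38478; window check 0.1 ≤ 8.38478 < 1.7 is false → out
[3] lift (2,5): star map gives -0.07107; window check 0.1 ≤ -0.07107 < 1.7 is false → out
[4] lift (7,15): star map gives 0.78680; window check 0.1 ≤ 0.78680 < 1.7 is true → IN Λ
[5] lift (-4,-13): star map gives 1.38478; window check 0.1 ≤ 1.38478 < 1.7 is true → IN Λ

4, 5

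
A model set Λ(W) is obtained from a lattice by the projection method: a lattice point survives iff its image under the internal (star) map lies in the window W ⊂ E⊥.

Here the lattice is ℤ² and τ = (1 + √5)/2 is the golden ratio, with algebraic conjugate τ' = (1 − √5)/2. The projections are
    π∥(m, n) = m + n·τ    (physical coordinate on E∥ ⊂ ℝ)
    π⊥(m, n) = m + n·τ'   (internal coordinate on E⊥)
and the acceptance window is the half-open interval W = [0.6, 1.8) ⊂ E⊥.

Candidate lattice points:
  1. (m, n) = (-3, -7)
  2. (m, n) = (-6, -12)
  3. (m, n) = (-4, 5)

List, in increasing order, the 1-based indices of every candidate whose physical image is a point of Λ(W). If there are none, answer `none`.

Numerically τ ≈ 1.61803 and τ' = −1/τ ≈ -0.61803.
#1 (-3,-7): internal coord -3 + (-7)·τ' = +1.32624; +1.32624 ∈ [0.6, 1.8) → IN Λ
#2 (-6,-12): internal coord -6 + (-12)·τ' = +1.41641; +1.41641 ∈ [0.6, 1.8) → IN Λ
#3 (-4,5): internal coord -4 + (5)·τ' = -7.09017; -7.09017 ∉ [0.6, 1.8) → out

1, 2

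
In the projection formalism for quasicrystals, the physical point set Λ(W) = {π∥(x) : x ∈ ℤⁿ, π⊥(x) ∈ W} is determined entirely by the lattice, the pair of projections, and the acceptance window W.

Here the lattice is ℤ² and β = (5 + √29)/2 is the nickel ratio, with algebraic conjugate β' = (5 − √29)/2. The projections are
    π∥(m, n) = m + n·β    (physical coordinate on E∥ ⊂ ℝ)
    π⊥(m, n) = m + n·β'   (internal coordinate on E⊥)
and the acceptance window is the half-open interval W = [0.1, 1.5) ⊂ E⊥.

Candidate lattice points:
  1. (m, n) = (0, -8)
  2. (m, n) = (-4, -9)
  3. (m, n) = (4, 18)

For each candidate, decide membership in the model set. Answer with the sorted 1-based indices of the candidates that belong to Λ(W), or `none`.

Numerically β ≈ 5.19258 and β' = −1/β ≈ -0.19258.
#1 (0,-8): internal coord 0 + (-8)·β' = +1.54066; +1.54066 ∉ [0.1, 1.5) → out
#2 (-4,-9): internal coord -4 + (-9)·β' = -2.26676; -2.26676 ∉ [0.1, 1.5) → out
#3 (4,18): internal coord 4 + (18)·β' = +0.53352; +0.53352 ∈ [0.1, 1.5) → IN Λ

3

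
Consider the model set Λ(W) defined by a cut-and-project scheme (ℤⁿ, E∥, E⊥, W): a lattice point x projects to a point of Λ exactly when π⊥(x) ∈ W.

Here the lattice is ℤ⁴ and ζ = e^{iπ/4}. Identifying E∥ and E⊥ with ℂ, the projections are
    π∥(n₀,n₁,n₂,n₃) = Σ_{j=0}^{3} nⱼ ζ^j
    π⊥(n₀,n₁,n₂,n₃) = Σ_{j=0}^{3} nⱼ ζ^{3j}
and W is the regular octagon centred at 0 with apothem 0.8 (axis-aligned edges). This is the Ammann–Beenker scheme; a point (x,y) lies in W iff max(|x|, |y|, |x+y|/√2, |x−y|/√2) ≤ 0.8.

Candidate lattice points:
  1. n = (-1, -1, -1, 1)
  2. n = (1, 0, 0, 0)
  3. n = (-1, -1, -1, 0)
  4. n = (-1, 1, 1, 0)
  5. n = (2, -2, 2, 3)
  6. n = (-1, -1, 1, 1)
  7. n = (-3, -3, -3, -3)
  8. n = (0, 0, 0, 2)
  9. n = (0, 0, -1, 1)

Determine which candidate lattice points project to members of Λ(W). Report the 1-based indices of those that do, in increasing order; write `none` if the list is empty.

3

π⊥(n) = n₀ + n₁ζ³ + n₂ζ⁶ + n₃ζ⁹ where ζ = e^{iπ/4}.
candidate 1: n = (-1, -1, -1, 1) → π⊥ ≈ (+0.414214, +1.000000); max(|x|,|y|,|x±y|/√2) = 1.000000 > 0.8 ⇒ ∉ W
candidate 2: n = (1, 0, 0, 0) → π⊥ ≈ (+1.000000, +0.000000); max(|x|,|y|,|x±y|/√2) = 1.000000 > 0.8 ⇒ ∉ W
candidate 3: n = (-1, -1, -1, 0) → π⊥ ≈ (-0.292893, +0.292893); max(|x|,|y|,|x±y|/√2) = 0.414214 ≤ 0.8 ⇒ ∈ W
candidate 4: n = (-1, 1, 1, 0) → π⊥ ≈ (-1.707107, -0.292893); max(|x|,|y|,|x±y|/√2) = 1.707107 > 0.8 ⇒ ∉ W
candidate 5: n = (2, -2, 2, 3) → π⊥ ≈ (+5.535534, -1.292893); max(|x|,|y|,|x±y|/√2) = 5.535534 > 0.8 ⇒ ∉ W
candidate 6: n = (-1, -1, 1, 1) → π⊥ ≈ (+0.414214, -1.000000); max(|x|,|y|,|x±y|/√2) = 1.000000 > 0.8 ⇒ ∉ W
candidate 7: n = (-3, -3, -3, -3) → π⊥ ≈ (-3.000000, -1.242641); max(|x|,|y|,|x±y|/√2) = 3.000000 > 0.8 ⇒ ∉ W
candidate 8: n = (0, 0, 0, 2) → π⊥ ≈ (+1.414214, +1.414214); max(|x|,|y|,|x±y|/√2) = 2.000000 > 0.8 ⇒ ∉ W
candidate 9: n = (0, 0, -1, 1) → π⊥ ≈ (+0.707107, +1.707107); max(|x|,|y|,|x±y|/√2) = 1.707107 > 0.8 ⇒ ∉ W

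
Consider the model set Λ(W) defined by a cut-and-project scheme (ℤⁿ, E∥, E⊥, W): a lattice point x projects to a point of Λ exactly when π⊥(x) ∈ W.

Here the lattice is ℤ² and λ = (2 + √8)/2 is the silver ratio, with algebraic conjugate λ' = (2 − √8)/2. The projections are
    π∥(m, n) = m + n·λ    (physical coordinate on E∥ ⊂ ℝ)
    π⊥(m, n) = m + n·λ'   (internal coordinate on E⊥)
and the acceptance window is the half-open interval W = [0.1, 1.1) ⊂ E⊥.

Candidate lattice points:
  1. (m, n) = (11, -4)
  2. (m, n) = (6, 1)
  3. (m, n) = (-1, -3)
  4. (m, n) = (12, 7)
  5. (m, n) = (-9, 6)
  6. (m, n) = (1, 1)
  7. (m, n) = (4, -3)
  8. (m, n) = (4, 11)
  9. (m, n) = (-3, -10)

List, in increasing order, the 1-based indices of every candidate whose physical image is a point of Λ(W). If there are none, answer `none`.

3, 6

Compute λ' = (2−√8)/2 = -0.414214, so π⊥(m,n) = m -0.414214·n.
[1] lift (11,-4): star map gives 12.656854; window check 0.1 ≤ 12.656854 < 1.1 is false → out
[2] lift (6,1): star map gives 5.585786; window check 0.1 ≤ 5.585786 < 1.1 is false → out
[3] lift (-1,-3): star map gives 0.242641; window check 0.1 ≤ 0.242641 < 1.1 is true → IN Λ
[4] lift (12,7): star map gives 9.100505; window check 0.1 ≤ 9.100505 < 1.1 is false → out
[5] lift (-9,6): star map gives -11.485281; window check 0.1 ≤ -11.485281 < 1.1 is false → out
[6] lift (1,1): star map gives 0.585786; window check 0.1 ≤ 0.585786 < 1.1 is true → IN Λ
[7] lift (4,-3): star map gives 5.242641; window check 0.1 ≤ 5.242641 < 1.1 is false → out
[8] lift (4,11): star map gives -0.556349; window check 0.1 ≤ -0.556349 < 1.1 is false → out
[9] lift (-3,-10): star map gives 1.142136; window check 0.1 ≤ 1.142136 < 1.1 is false → out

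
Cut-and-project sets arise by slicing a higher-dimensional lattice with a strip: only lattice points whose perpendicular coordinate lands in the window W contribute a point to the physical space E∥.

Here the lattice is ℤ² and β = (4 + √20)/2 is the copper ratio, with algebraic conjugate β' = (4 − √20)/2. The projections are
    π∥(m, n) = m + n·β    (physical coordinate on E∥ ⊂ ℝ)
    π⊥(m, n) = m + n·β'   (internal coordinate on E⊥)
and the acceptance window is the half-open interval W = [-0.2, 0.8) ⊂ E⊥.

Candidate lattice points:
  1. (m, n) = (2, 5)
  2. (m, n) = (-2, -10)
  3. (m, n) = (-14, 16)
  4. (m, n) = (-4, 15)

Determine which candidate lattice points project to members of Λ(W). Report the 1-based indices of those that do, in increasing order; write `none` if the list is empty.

2

Numerically β ≈ 4.23607 and β' = −1/β ≈ -0.23607.
candidate 1: (m,n)=(2,5) → π∥ = 2+5·β ≈ 23.18034, π⊥ = 2+5·β' ≈ 0.81966 ∉ [-0.2, 0.8) ⇒ out
candidate 2: (m,n)=(-2,-10) → π∥ = -2-10·β ≈ -44.36068, π⊥ = -2-10·β' ≈ 0.36068 ∈ [-0.2, 0.8) ⇒ IN Λ
candidate 3: (m,n)=(-14,16) → π∥ = -14+16·β ≈ 53.77709, π⊥ = -14+16·β' ≈ -17.77709 ∉ [-0.2, 0.8) ⇒ out
candidate 4: (m,n)=(-4,15) → π∥ = -4+15·β ≈ 59.54102, π⊥ = -4+15·β' ≈ -7.54102 ∉ [-0.2, 0.8) ⇒ out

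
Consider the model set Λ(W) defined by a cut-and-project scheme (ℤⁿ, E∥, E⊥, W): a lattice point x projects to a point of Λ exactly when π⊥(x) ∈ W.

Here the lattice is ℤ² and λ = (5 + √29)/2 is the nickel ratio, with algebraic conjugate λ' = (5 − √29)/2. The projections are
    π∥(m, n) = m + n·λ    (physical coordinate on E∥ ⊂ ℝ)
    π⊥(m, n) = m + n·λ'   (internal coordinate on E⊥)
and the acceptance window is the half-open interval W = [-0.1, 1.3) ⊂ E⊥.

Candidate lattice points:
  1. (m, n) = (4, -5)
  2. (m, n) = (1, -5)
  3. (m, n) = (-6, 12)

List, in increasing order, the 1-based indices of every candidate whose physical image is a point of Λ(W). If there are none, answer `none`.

none

Compute λ' = (5−√29)/2 = -0.1926, so π⊥(m,n) = m -0.1926·n.
#1 (4,-5): internal coord 4 + (-5)·λ' = +4.9629; +4.9629 ∉ [-0.1, 1.3) → out
#2 (1,-5): internal coord 1 + (-5)·λ' = +1.9629; +1.9629 ∉ [-0.1, 1.3) → out
#3 (-6,12): internal coord -6 + (12)·λ' = -8.3110; -8.3110 ∉ [-0.1, 1.3) → out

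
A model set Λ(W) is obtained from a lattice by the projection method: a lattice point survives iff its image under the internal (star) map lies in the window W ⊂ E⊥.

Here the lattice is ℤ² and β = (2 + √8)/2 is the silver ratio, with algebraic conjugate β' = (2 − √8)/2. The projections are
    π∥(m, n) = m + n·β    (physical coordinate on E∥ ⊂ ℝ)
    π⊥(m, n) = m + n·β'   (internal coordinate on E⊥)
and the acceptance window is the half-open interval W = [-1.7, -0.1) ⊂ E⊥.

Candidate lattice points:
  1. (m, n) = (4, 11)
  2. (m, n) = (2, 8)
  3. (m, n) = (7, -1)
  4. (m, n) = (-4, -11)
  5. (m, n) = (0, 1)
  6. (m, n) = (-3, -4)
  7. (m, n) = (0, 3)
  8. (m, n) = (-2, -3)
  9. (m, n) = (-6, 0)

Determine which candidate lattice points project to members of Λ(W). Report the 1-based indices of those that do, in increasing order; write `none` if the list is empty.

β' = (2−√8)/2 ≈ -0.4142.
candidate 1: (m,n)=(4,11) → π∥ = 4+11·β ≈ 30.5563, π⊥ = 4+11·β' ≈ -0.5563 ∈ [-1.7, -0.1) ⇒ IN Λ
candidate 2: (m,n)=(2,8) → π∥ = 2+8·β ≈ 21.3137, π⊥ = 2+8·β' ≈ -1.3137 ∈ [-1.7, -0.1) ⇒ IN Λ
candidate 3: (m,n)=(7,-1) → π∥ = 7-1·β ≈ 4.5858, π⊥ = 7-1·β' ≈ 7.4142 ∉ [-1.7, -0.1) ⇒ out
candidate 4: (m,n)=(-4,-11) → π∥ = -4-11·β ≈ -30.5563, π⊥ = -4-11·β' ≈ 0.5563 ∉ [-1.7, -0.1) ⇒ out
candidate 5: (m,n)=(0,1) → π∥ = 0+1·β ≈ 2.4142, π⊥ = 0+1·β' ≈ -0.4142 ∈ [-1.7, -0.1) ⇒ IN Λ
candidate 6: (m,n)=(-3,-4) → π∥ = -3-4·β ≈ -12.6569, π⊥ = -3-4·β' ≈ -1.3431 ∈ [-1.7, -0.1) ⇒ IN Λ
candidate 7: (m,n)=(0,3) → π∥ = 0+3·β ≈ 7.2426, π⊥ = 0+3·β' ≈ -1.2426 ∈ [-1.7, -0.1) ⇒ IN Λ
candidate 8: (m,n)=(-2,-3) → π∥ = -2-3·β ≈ -9.2426, π⊥ = -2-3·β' ≈ -0.7574 ∈ [-1.7, -0.1) ⇒ IN Λ
candidate 9: (m,n)=(-6,0) → π∥ = -6+0·β ≈ -6.0000, π⊥ = -6+0·β' ≈ -6.0000 ∉ [-1.7, -0.1) ⇒ out

1, 2, 5, 6, 7, 8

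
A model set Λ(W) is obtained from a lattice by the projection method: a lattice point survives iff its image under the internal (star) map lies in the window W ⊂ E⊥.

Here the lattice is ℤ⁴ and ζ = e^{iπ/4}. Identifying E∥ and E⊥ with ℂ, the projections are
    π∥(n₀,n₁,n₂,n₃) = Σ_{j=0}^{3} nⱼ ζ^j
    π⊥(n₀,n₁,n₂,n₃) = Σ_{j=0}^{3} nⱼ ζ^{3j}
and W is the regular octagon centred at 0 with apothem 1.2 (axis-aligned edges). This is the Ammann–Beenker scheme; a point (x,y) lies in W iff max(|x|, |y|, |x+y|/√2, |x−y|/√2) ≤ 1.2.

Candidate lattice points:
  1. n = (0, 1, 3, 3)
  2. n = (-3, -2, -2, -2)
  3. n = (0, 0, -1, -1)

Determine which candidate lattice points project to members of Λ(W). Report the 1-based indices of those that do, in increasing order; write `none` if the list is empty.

3

Internal map: ζ^{3j} for j=0..3 gives (1,0), (−√2/2,√2/2), (0,−1), (√2/2,√2/2).
candidate 1: n = (0, 1, 3, 3) → π⊥ ≈ (+1.4142, -0.1716); max(|x|,|y|,|x±y|/√2) = 1.4142 > 1.2 ⇒ ∉ W
candidate 2: n = (-3, -2, -2, -2) → π⊥ ≈ (-3.0000, -0.8284); max(|x|,|y|,|x±y|/√2) = 3.0000 > 1.2 ⇒ ∉ W
candidate 3: n = (0, 0, -1, -1) → π⊥ ≈ (-0.7071, +0.2929); max(|x|,|y|,|x±y|/√2) = 0.7071 ≤ 1.2 ⇒ ∈ W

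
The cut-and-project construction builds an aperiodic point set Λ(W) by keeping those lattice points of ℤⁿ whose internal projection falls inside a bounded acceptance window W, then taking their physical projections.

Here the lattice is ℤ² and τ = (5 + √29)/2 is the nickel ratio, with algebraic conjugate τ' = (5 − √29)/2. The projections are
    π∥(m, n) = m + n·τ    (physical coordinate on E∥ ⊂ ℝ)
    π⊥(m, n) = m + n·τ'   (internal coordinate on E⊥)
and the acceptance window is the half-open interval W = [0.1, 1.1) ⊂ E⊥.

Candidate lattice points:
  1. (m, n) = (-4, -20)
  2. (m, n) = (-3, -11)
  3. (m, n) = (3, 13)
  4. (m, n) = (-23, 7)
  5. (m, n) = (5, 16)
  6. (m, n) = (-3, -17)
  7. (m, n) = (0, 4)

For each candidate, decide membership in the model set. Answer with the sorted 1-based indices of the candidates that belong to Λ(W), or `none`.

τ' = (5−√29)/2 ≈ -0.192582.
candidate 1: (m,n)=(-4,-20) → π∥ = -4-20·τ ≈ -107.851648, π⊥ = -4-20·τ' ≈ -0.148352 ∉ [0.1, 1.1) ⇒ out
candidate 2: (m,n)=(-3,-11) → π∥ = -3-11·τ ≈ -60.118406, π⊥ = -3-11·τ' ≈ -0.881594 ∉ [0.1, 1.1) ⇒ out
candidate 3: (m,n)=(3,13) → π∥ = 3+13·τ ≈ 70.503571, π⊥ = 3+13·τ' ≈ 0.496429 ∈ [0.1, 1.1) ⇒ IN Λ
candidate 4: (m,n)=(-23,7) → π∥ = -23+7·τ ≈ 13.348077, π⊥ = -23+7·τ' ≈ -24.348077 ∉ [0.1, 1.1) ⇒ out
candidate 5: (m,n)=(5,16) → π∥ = 5+16·τ ≈ 88.081318, π⊥ = 5+16·τ' ≈ 1.918682 ∉ [0.1, 1.1) ⇒ out
candidate 6: (m,n)=(-3,-17) → π∥ = -3-17·τ ≈ -91.273901, π⊥ = -3-17·τ' ≈ 0.273901 ∈ [0.1, 1.1) ⇒ IN Λ
candidate 7: (m,n)=(0,4) → π∥ = 0+4·τ ≈ 20.770330, π⊥ = 0+4·τ' ≈ -0.770330 ∉ [0.1, 1.1) ⇒ out

3, 6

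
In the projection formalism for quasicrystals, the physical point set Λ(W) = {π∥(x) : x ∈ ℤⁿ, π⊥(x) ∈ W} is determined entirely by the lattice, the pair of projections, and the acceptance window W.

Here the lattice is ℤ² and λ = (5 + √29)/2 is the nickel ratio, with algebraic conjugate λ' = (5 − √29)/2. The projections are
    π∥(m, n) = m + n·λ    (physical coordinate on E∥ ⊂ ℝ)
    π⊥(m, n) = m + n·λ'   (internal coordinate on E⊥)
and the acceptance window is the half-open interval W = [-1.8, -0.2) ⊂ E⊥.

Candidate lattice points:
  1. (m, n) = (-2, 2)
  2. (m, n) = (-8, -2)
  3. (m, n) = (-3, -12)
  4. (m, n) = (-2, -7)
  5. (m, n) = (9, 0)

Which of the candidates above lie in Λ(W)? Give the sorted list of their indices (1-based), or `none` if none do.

Compute λ' = (5−√29)/2 = -0.19258, so π⊥(m,n) = m -0.19258·n.
candidate 1: (m,n)=(-2,2) → π∥ = -2+2·λ ≈ 8.38516, π⊥ = -2+2·λ' ≈ -2.38516 ∉ [-1.8, -0.2) ⇒ out
candidate 2: (m,n)=(-8,-2) → π∥ = -8-2·λ ≈ -18.38516, π⊥ = -8-2·λ' ≈ -7.61484 ∉ [-1.8, -0.2) ⇒ out
candidate 3: (m,n)=(-3,-12) → π∥ = -3-12·λ ≈ -65.31099, π⊥ = -3-12·λ' ≈ -0.68901 ∈ [-1.8, -0.2) ⇒ IN Λ
candidate 4: (m,n)=(-2,-7) → π∥ = -2-7·λ ≈ -38.34808, π⊥ = -2-7·λ' ≈ -0.65192 ∈ [-1.8, -0.2) ⇒ IN Λ
candidate 5: (m,n)=(9,0) → π∥ = 9+0·λ ≈ 9.00000, π⊥ = 9+0·λ' ≈ 9.00000 ∉ [-1.8, -0.2) ⇒ out

3, 4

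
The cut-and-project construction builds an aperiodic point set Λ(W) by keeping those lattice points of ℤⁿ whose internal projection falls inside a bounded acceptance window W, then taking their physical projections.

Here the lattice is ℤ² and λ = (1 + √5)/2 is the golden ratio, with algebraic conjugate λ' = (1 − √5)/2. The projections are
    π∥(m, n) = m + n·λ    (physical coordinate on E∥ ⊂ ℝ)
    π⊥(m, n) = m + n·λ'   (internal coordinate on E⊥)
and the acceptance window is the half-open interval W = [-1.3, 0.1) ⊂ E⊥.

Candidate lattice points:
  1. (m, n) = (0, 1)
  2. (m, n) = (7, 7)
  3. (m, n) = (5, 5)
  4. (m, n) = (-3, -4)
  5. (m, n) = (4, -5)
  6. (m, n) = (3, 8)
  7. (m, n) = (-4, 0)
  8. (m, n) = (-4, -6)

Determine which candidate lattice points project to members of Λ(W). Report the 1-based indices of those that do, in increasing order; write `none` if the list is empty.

1, 4, 8

Compute λ' = (1−√5)/2 = -0.618034, so π⊥(m,n) = m -0.618034·n.
[1] lift (0,1): star map gives -0.618034; window check -1.3 ≤ -0.618034 < 0.1 is true → IN Λ
[2] lift (7,7): star map gives 2.673762; window check -1.3 ≤ 2.673762 < 0.1 is false → out
[3] lift (5,5): star map gives 1.909830; window check -1.3 ≤ 1.909830 < 0.1 is false → out
[4] lift (-3,-4): star map gives -0.527864; window check -1.3 ≤ -0.527864 < 0.1 is true → IN Λ
[5] lift (4,-5): star map gives 7.090170; window check -1.3 ≤ 7.090170 < 0.1 is false → out
[6] lift (3,8): star map gives -1.944272; window check -1.3 ≤ -1.944272 < 0.1 is false → out
[7] lift (-4,0): star map gives -4.000000; window check -1.3 ≤ -4.000000 < 0.1 is false → out
[8] lift (-4,-6): star map gives -0.291796; window check -1.3 ≤ -0.291796 < 0.1 is true → IN Λ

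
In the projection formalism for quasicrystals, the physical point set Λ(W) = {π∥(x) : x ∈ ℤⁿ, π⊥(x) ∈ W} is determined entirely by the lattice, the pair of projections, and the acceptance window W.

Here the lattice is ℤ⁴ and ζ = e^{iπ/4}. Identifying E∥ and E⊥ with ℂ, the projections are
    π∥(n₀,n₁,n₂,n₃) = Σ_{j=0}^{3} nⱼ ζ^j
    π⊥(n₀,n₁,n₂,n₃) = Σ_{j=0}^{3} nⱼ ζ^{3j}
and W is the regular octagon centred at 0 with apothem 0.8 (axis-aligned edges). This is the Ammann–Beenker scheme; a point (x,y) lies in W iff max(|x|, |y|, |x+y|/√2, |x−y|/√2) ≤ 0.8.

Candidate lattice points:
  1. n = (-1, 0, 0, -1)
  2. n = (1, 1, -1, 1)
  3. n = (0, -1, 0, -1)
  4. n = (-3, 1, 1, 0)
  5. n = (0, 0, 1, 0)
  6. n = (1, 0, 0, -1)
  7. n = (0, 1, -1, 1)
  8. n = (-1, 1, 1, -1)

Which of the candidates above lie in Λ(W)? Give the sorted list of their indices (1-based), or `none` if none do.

6

Internal map: ζ^{3j} for j=0..3 gives (1,0), (−√2/2,√2/2), (0,−1), (√2/2,√2/2).
#1 (-1, 0, 0, -1): internal (-1.7071, -0.7071); octagon support 1.7071 vs apothem 0.8 → ∉ W
#2 (1, 1, -1, 1): internal (1.0000, 2.4142); octagon support 2.4142 vs apothem 0.8 → ∉ W
#3 (0, -1, 0, -1): internal (0.0000, -1.4142); octagon support 1.4142 vs apothem 0.8 → ∉ W
#4 (-3, 1, 1, 0): internal (-3.7071, -0.2929); octagon support 3.7071 vs apothem 0.8 → ∉ W
#5 (0, 0, 1, 0): internal (0.0000, -1.0000); octagon support 1.0000 vs apothem 0.8 → ∉ W
#6 (1, 0, 0, -1): internal (0.2929, -0.7071); octagon support 0.7071 vs apothem 0.8 → ∈ W
#7 (0, 1, -1, 1): internal (0.0000, 2.4142); octagon support 2.4142 vs apothem 0.8 → ∉ W
#8 (-1, 1, 1, -1): internal (-2.4142, -1.0000); octagon support 2.4142 vs apothem 0.8 → ∉ W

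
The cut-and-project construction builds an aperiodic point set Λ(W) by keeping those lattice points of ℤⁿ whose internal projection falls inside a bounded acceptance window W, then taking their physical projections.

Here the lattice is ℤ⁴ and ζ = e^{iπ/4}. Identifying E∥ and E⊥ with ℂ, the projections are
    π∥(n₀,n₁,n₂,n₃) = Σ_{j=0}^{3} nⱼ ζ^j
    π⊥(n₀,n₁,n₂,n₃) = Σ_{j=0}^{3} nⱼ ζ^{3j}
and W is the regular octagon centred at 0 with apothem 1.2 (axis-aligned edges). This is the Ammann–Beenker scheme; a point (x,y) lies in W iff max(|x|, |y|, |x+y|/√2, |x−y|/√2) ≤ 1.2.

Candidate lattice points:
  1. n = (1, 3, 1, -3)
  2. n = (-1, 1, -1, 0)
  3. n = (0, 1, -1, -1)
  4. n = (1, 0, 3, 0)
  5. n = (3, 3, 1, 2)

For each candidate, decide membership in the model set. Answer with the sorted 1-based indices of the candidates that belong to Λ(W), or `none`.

none

With ζ = e^{iπ/4} the internal vectors are ζ^0,ζ^3,ζ^6,ζ^9.
#1 (1, 3, 1, -3): internal (-3.24264, -1.00000); octagon support 3.24264 vs apothem 1.2 → ∉ W
#2 (-1, 1, -1, 0): internal (-1.70711, 1.70711); octagon support 2.41421 vs apothem 1.2 → ∉ W
#3 (0, 1, -1, -1): internal (-1.41421, 1.00000); octagon support 1.70711 vs apothem 1.2 → ∉ W
#4 (1, 0, 3, 0): internal (1.00000, -3.00000); octagon support 3.00000 vs apothem 1.2 → ∉ W
#5 (3, 3, 1, 2): internal (2.29289, 2.53553); octagon support 3.41421 vs apothem 1.2 → ∉ W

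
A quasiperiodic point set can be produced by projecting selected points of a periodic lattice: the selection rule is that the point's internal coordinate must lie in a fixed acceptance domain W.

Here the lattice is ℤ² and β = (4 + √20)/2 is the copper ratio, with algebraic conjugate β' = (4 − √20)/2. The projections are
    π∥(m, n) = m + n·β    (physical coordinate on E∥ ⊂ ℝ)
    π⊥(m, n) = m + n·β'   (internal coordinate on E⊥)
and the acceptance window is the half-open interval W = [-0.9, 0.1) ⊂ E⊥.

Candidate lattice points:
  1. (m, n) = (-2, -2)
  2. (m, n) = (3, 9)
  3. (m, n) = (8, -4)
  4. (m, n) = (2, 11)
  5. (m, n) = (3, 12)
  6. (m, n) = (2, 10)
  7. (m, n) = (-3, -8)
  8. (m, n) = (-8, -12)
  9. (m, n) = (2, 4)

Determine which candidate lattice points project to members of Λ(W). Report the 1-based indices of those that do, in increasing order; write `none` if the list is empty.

4, 6

β' = (4−√20)/2 ≈ -0.236068.
[1] lift (-2,-2): star map gives -1.527864; window check -0.9 ≤ -1.527864 < 0.1 is false → out
[2] lift (3,9): star map gives 0.875388; window check -0.9 ≤ 0.875388 < 0.1 is false → out
[3] lift (8,-4): star map gives 8.944272; window check -0.9 ≤ 8.944272 < 0.1 is false → out
[4] lift (2,11): star map gives -0.596748; window check -0.9 ≤ -0.596748 < 0.1 is true → IN Λ
[5] lift (3,12): star map gives 0.167184; window check -0.9 ≤ 0.167184 < 0.1 is false → out
[6] lift (2,10): star map gives -0.360680; window check -0.9 ≤ -0.360680 < 0.1 is true → IN Λ
[7] lift (-3,-8): star map gives -1.111456; window check -0.9 ≤ -1.111456 < 0.1 is false → out
[8] lift (-8,-12): star map gives -5.167184; window check -0.9 ≤ -5.167184 < 0.1 is false → out
[9] lift (2,4): star map gives 1.055728; window check -0.9 ≤ 1.055728 < 0.1 is false → out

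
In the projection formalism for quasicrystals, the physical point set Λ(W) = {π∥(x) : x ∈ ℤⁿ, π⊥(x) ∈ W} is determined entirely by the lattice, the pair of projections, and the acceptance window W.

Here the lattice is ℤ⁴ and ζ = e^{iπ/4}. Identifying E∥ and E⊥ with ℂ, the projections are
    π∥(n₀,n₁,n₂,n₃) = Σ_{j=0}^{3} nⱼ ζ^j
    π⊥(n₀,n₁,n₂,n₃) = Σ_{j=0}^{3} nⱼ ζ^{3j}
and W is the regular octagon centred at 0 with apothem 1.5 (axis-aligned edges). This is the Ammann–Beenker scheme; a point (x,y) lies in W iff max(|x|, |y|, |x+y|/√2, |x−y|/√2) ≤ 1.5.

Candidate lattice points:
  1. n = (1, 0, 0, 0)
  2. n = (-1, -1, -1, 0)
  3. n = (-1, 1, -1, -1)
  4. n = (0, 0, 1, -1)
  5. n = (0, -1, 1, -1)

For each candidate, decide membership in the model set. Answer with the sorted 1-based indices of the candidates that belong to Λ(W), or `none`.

With ζ = e^{iπ/4} the internal vectors are ζ^0,ζ^3,ζ^6,ζ^9.
candidate 1: n = (1, 0, 0, 0) → π⊥ ≈ (+1.000000, +0.000000); max(|x|,|y|,|x±y|/√2) = 1.000000 ≤ 1.5 ⇒ ∈ W
candidate 2: n = (-1, -1, -1, 0) → π⊥ ≈ (-0.292893, +0.292893); max(|x|,|y|,|x±y|/√2) = 0.414214 ≤ 1.5 ⇒ ∈ W
candidate 3: n = (-1, 1, -1, -1) → π⊥ ≈ (-2.414214, +1.000000); max(|x|,|y|,|x±y|/√2) = 2.414214 > 1.5 ⇒ ∉ W
candidate 4: n = (0, 0, 1, -1) → π⊥ ≈ (-0.707107, -1.707107); max(|x|,|y|,|x±y|/√2) = 1.707107 > 1.5 ⇒ ∉ W
candidate 5: n = (0, -1, 1, -1) → π⊥ ≈ (+0.000000, -2.414214); max(|x|,|y|,|x±y|/√2) = 2.414214 > 1.5 ⇒ ∉ W

1, 2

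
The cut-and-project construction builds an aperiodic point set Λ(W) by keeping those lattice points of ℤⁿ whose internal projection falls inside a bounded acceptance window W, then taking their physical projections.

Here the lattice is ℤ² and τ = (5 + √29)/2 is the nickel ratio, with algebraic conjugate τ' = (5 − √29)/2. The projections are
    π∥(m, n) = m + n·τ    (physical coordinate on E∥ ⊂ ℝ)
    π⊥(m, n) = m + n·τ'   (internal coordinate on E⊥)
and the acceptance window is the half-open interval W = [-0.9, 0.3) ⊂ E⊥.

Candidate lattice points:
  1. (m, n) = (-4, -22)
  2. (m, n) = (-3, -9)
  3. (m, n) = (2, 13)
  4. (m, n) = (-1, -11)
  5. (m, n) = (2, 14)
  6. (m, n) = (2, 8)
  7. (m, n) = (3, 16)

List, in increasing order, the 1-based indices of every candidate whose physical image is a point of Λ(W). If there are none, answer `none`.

τ' = (5−√29)/2 ≈ -0.1926.
candidate 1: (m,n)=(-4,-22) → π∥ = -4-22·τ ≈ -118.2368, π⊥ = -4-22·τ' ≈ 0.2368 ∈ [-0.9, 0.3) ⇒ IN Λ
candidate 2: (m,n)=(-3,-9) → π∥ = -3-9·τ ≈ -49.7332, π⊥ = -3-9·τ' ≈ -1.2668 ∉ [-0.9, 0.3) ⇒ out
candidate 3: (m,n)=(2,13) → π∥ = 2+13·τ ≈ 69.5036, π⊥ = 2+13·τ' ≈ -0.5036 ∈ [-0.9, 0.3) ⇒ IN Λ
candidate 4: (m,n)=(-1,-11) → π∥ = -1-11·τ ≈ -58.1184, π⊥ = -1-11·τ' ≈ 1.1184 ∉ [-0.9, 0.3) ⇒ out
candidate 5: (m,n)=(2,14) → π∥ = 2+14·τ ≈ 74.6962, π⊥ = 2+14·τ' ≈ -0.6962 ∈ [-0.9, 0.3) ⇒ IN Λ
candidate 6: (m,n)=(2,8) → π∥ = 2+8·τ ≈ 43.5407, π⊥ = 2+8·τ' ≈ 0.4593 ∉ [-0.9, 0.3) ⇒ out
candidate 7: (m,n)=(3,16) → π∥ = 3+16·τ ≈ 86.0813, π⊥ = 3+16·τ' ≈ -0.0813 ∈ [-0.9, 0.3) ⇒ IN Λ

1, 3, 5, 7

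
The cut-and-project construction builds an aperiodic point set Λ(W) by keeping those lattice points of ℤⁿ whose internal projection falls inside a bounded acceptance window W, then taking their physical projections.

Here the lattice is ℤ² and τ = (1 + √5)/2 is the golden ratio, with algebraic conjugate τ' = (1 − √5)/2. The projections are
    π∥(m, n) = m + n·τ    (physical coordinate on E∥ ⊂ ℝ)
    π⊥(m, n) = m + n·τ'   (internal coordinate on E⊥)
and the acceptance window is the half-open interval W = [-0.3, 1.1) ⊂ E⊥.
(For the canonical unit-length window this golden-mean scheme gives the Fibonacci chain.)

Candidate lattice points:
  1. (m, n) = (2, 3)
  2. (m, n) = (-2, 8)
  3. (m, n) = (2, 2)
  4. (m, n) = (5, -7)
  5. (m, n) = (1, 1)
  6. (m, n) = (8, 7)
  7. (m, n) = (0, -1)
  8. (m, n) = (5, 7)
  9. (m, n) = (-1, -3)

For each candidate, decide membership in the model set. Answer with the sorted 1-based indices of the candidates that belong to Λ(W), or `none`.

1, 3, 5, 7, 8, 9

τ' = (1−√5)/2 ≈ -0.61803.
#1 (2,3): internal coord 2 + (3)·τ' = +0.14590; +0.14590 ∈ [-0.3, 1.1) → IN Λ
#2 (-2,8): internal coord -2 + (8)·τ' = -6.94427; -6.94427 ∉ [-0.3, 1.1) → out
#3 (2,2): internal coord 2 + (2)·τ' = +0.76393; +0.76393 ∈ [-0.3, 1.1) → IN Λ
#4 (5,-7): internal coord 5 + (-7)·τ' = +9.32624; +9.32624 ∉ [-0.3, 1.1) → out
#5 (1,1): internal coord 1 + (1)·τ' = +0.38197; +0.38197 ∈ [-0.3, 1.1) → IN Λ
#6 (8,7): internal coord 8 + (7)·τ' = +3.67376; +3.67376 ∉ [-0.3, 1.1) → out
#7 (0,-1): internal coord 0 + (-1)·τ' = +0.61803; +0.61803 ∈ [-0.3, 1.1) → IN Λ
#8 (5,7): internal coord 5 + (7)·τ' = +0.67376; +0.67376 ∈ [-0.3, 1.1) → IN Λ
#9 (-1,-3): internal coord -1 + (-3)·τ' = +0.85410; +0.85410 ∈ [-0.3, 1.1) → IN Λ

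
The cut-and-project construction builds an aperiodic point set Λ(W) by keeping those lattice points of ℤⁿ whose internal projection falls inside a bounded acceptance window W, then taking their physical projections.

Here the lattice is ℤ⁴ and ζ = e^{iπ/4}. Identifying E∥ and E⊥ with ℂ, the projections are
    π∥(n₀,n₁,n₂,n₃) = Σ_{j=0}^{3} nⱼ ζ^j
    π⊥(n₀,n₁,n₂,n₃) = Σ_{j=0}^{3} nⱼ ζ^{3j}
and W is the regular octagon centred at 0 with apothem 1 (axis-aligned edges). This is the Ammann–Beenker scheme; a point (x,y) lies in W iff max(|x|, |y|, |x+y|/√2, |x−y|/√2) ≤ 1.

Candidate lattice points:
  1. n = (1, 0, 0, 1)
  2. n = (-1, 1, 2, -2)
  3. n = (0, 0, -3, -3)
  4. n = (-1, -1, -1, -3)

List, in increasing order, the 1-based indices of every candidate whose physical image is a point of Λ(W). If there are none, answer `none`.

none

Internal map: ζ^{3j} for j=0..3 gives (1,0), (−√2/2,√2/2), (0,−1), (√2/2,√2/2).
candidate 1: n = (1, 0, 0, 1) → π⊥ ≈ (+1.70711, +0.70711); max(|x|,|y|,|x±y|/√2) = 1.70711 > 1 ⇒ ∉ W
candidate 2: n = (-1, 1, 2, -2) → π⊥ ≈ (-3.12132, -2.70711); max(|x|,|y|,|x±y|/√2) = 4.12132 > 1 ⇒ ∉ W
candidate 3: n = (0, 0, -3, -3) → π⊥ ≈ (-2.12132, +0.87868); max(|x|,|y|,|x±y|/√2) = 2.12132 > 1 ⇒ ∉ W
candidate 4: n = (-1, -1, -1, -3) → π⊥ ≈ (-2.41421, -1.82843); max(|x|,|y|,|x±y|/√2) = 3.00000 > 1 ⇒ ∉ W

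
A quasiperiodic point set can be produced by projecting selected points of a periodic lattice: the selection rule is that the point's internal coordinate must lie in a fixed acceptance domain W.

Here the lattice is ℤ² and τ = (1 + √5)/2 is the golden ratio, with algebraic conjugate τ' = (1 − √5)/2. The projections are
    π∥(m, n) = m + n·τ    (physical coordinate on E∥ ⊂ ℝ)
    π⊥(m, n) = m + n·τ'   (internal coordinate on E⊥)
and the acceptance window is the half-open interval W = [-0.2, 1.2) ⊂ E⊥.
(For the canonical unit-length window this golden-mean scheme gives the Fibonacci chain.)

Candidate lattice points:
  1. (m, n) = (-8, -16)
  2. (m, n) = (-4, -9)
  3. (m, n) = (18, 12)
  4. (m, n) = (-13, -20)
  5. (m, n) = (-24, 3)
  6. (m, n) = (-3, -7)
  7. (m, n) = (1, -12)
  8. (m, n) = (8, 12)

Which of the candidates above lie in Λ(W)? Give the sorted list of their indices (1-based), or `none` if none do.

8

Compute τ' = (1−√5)/2 = -0.6180, so π⊥(m,n) = m -0.6180·n.
[1] lift (-8,-16): star map gives 1.8885; window check -0.2 ≤ 1.8885 < 1.2 is false → out
[2] lift (-4,-9): star map gives 1.5623; window check -0.2 ≤ 1.5623 < 1.2 is false → out
[3] lift (18,12): star map gives 10.5836; window check -0.2 ≤ 10.5836 < 1.2 is false → out
[4] lift (-13,-20): star map gives -0.6393; window check -0.2 ≤ -0.6393 < 1.2 is false → out
[5] lift (-24,3): star map gives -25.8541; window check -0.2 ≤ -25.8541 < 1.2 is false → out
[6] lift (-3,-7): star map gives 1.3262; window check -0.2 ≤ 1.3262 < 1.2 is false → out
[7] lift (1,-12): star map gives 8.4164; window check -0.2 ≤ 8.4164 < 1.2 is false → out
[8] lift (8,12): star map gives 0.5836; window check -0.2 ≤ 0.5836 < 1.2 is true → IN Λ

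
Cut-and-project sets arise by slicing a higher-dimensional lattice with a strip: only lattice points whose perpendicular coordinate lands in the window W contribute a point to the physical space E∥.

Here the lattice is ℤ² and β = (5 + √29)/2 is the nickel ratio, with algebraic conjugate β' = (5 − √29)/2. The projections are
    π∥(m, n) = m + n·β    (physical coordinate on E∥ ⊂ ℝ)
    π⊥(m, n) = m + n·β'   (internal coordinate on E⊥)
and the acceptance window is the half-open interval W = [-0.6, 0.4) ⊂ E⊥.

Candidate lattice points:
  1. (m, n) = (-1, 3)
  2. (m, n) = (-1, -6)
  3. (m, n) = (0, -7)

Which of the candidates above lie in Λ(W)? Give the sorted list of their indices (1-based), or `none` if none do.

Numerically β ≈ 5.19258 and β' = −1/β ≈ -0.19258.
[1] lift (-1,3): star map gives -1.57775; window check -0.6 ≤ -1.57775 < 0.4 is false → out
[2] lift (-1,-6): star map gives 0.15549; window check -0.6 ≤ 0.15549 < 0.4 is true → IN Λ
[3] lift (0,-7): star map gives 1.34808; window check -0.6 ≤ 1.34808 < 0.4 is false → out

2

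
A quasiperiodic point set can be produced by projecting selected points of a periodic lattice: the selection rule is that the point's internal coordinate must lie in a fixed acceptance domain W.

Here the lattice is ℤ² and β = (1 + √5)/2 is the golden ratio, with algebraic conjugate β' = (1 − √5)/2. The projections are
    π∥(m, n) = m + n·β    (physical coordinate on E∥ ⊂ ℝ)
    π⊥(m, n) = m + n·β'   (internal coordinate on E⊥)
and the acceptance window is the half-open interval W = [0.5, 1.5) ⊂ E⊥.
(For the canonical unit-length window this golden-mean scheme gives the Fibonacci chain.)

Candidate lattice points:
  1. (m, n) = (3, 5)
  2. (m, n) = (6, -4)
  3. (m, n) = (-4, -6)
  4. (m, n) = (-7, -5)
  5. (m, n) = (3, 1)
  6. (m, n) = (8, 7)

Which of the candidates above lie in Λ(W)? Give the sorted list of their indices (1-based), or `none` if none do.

none

Numerically β ≈ 1.618034 and β' = −1/β ≈ -0.618034.
[1] lift (3,5): star map gives -0.090170; window check 0.5 ≤ -0.090170 < 1.5 is false → out
[2] lift (6,-4): star map gives 8.472136; window check 0.5 ≤ 8.472136 < 1.5 is false → out
[3] lift (-4,-6): star map gives -0.291796; window check 0.5 ≤ -0.291796 < 1.5 is false → out
[4] lift (-7,-5): star map gives -3.909830; window check 0.5 ≤ -3.909830 < 1.5 is false → out
[5] lift (3,1): star map gives 2.381966; window check 0.5 ≤ 2.381966 < 1.5 is false → out
[6] lift (8,7): star map gives 3.673762; window check 0.5 ≤ 3.673762 < 1.5 is false → out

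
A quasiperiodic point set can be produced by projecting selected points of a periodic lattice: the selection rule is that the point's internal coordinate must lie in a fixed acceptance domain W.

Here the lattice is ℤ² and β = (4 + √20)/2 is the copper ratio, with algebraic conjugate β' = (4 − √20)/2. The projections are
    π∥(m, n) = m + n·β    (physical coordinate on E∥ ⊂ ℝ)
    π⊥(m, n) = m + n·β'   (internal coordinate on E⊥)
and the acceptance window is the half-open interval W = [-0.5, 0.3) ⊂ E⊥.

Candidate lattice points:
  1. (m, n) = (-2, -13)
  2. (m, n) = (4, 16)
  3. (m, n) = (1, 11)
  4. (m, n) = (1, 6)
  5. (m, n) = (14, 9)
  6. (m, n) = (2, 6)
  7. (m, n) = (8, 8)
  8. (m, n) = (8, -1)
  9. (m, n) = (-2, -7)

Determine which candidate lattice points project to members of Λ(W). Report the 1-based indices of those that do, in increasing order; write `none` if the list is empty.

2, 4, 9

Compute β' = (4−√20)/2 = -0.236068, so π⊥(m,n) = m -0.236068·n.
[1] lift (-2,-13): star map gives 1.068884; window check -0.5 ≤ 1.068884 < 0.3 is false → out
[2] lift (4,16): star map gives 0.222912; window check -0.5 ≤ 0.222912 < 0.3 is true → IN Λ
[3] lift (1,11): star map gives -1.596748; window check -0.5 ≤ -1.596748 < 0.3 is false → out
[4] lift (1,6): star map gives -0.416408; window check -0.5 ≤ -0.416408 < 0.3 is true → IN Λ
[5] lift (14,9): star map gives 11.875388; window check -0.5 ≤ 11.875388 < 0.3 is false → out
[6] lift (2,6): star map gives 0.583592; window check -0.5 ≤ 0.583592 < 0.3 is false → out
[7] lift (8,8): star map gives 6.111456; window check -0.5 ≤ 6.111456 < 0.3 is false → out
[8] lift (8,-1): star map gives 8.236068; window check -0.5 ≤ 8.236068 < 0.3 is false → out
[9] lift (-2,-7): star map gives -0.347524; window check -0.5 ≤ -0.347524 < 0.3 is true → IN Λ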